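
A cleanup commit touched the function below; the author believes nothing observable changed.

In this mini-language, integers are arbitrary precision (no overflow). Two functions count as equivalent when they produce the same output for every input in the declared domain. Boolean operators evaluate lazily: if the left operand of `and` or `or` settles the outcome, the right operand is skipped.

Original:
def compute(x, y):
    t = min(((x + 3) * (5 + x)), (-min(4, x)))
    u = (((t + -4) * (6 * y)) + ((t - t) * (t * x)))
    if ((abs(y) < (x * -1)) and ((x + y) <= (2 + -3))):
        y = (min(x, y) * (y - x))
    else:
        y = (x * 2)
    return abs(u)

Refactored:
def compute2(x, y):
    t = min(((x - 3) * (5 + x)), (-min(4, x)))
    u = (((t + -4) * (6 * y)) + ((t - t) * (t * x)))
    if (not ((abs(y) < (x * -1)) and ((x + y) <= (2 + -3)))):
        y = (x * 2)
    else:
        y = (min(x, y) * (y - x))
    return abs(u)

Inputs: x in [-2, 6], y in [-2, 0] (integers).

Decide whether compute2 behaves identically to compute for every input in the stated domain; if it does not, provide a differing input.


Evaluate both at x=-2, y=-2.
compute: t = 2; u = 24; ((abs(y) < (x * -1)) and ((x + y) <= (2 + -3))) -> false; y = -4; return 24
compute2: t = -15; u = 228; (not ((abs(y) < (x * -1)) and ((x + y) <= (2 + -3)))) -> true; y = -4; return 228
24 != 228, so the rewrite changes behavior.
verdict: not equivalent; witness: x=-2, y=-2


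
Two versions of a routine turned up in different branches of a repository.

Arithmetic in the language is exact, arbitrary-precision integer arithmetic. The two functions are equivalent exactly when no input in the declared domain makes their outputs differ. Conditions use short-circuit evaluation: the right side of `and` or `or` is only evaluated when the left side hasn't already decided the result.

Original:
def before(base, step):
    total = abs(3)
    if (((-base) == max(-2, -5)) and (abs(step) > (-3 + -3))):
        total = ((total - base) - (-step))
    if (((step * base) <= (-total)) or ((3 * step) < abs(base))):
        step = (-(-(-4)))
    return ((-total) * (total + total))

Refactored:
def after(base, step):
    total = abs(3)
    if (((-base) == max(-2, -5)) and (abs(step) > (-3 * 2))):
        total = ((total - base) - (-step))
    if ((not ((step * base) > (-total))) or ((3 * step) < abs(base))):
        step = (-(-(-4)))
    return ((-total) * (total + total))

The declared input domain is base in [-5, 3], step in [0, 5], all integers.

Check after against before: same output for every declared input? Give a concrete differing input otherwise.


The two versions differ — the changes include arithmetic usage differs, and boolean connective usage differs, and constant usage differs, and comparison usage differs.
Spot check at base=-3, step=3 — before: total becomes 3; next (((-base) == max(-2, -5)) and (abs(step) > (-3 + -3))) evaluates to false; next (((step * base) <= (-total)) or ((3 * step) < abs(base))) evaluates to true; next step becomes -4; next final value -18. after: total becomes 3; next (((-base) == max(-2, -5)) and (abs(step) > (-3 * 2))) evaluates to false; next ((not ((step * base) > (-total))) or ((3 * step) < abs(base))) evaluates to true; next step becomes -4; next final value -18. Both give -18.
Checked all 54 inputs in the declared domain: the outputs agree on every one.
verdict: equivalent


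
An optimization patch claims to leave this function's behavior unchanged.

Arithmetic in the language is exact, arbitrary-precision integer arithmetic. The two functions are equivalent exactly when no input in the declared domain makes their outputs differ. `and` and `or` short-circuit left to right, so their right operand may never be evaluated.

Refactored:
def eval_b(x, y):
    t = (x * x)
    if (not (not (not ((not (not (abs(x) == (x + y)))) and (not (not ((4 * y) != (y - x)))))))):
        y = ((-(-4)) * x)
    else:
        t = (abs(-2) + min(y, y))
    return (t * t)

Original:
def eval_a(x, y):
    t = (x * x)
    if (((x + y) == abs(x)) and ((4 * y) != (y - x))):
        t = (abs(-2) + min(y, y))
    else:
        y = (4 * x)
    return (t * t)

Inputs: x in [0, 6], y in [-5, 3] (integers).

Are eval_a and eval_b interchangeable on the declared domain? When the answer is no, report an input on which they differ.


Comparing the listings, the differences include: boolean connective usage differs.
One worked example (x=0, y=-3) — eval_a: t=0, then (((x + y) == abs(x)) and ((4 * y) != (y - x))) is false, then y=0, then returns 0; eval_b: t=0, then (not (not (not ((not (not (abs(x) == (x + y)))) and (not (not ((4 * y) != (y - x)))))))) is true, then y=0, then returns 0; agreement on 0.
Every one of the 63 inputs gives matching results.
verdict: equivalent


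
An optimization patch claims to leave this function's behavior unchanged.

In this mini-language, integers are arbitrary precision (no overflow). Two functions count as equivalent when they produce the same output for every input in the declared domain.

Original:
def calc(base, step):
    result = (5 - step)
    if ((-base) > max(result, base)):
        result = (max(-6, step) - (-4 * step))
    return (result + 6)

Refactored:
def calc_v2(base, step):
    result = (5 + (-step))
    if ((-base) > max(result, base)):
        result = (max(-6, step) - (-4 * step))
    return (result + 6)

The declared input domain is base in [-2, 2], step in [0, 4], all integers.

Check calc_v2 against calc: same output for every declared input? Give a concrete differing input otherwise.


Behavior is preserved: although arithmetic usage differs, the outputs never diverge.
As a probe, take base=1, step=1: calc runs result=4, then ((-base) > max(result, base)) is false, then returns 10; calc_v2 runs result=4, then ((-base) > max(result, base)) is false, then returns 10; both end at 10.
Checked all 25 inputs in the declared domain: the outputs agree on every one.
verdict: equivalent


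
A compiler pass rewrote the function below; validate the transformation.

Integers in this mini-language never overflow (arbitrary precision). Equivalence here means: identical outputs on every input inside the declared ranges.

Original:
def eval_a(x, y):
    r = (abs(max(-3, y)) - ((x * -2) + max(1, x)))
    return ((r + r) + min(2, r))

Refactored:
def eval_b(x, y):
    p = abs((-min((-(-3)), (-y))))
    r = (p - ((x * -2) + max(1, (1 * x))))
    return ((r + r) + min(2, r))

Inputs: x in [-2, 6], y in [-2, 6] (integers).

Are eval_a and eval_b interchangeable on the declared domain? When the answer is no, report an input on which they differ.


Equivalent — the differences include local variable names differ, min/max/abs usage differs, arithmetic usage differs, constant usage differs, statement counts differ, yet no declared input distinguishes the two.
One worked example (x=3, y=6) — eval_a: r = 9; return 20; eval_b: p = 6; r = 9; return 20; agreement on 20.
Every one of the 81 inputs gives matching results.
verdict: equivalent


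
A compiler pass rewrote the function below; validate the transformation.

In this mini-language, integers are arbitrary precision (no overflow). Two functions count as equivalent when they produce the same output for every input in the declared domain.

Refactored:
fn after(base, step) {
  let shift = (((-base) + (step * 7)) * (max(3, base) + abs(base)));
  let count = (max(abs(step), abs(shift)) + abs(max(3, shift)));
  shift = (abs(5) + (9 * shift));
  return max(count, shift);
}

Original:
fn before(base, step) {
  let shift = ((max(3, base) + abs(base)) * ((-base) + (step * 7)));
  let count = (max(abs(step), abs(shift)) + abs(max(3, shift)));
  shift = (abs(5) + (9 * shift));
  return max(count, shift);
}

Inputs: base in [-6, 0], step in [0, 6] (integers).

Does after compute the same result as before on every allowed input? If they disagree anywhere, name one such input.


Equivalent — the differences include same computation, different form, yet no declared input distinguishes the two.
One worked example (base=-5, step=6) — before: shift=376, then count=752, then shift=3389, then returns 3389; after: shift=376, then count=752, then shift=3389, then returns 3389; agreement on 3389.
Checked all 49 inputs in the declared domain: the outputs agree on every one.
verdict: equivalent


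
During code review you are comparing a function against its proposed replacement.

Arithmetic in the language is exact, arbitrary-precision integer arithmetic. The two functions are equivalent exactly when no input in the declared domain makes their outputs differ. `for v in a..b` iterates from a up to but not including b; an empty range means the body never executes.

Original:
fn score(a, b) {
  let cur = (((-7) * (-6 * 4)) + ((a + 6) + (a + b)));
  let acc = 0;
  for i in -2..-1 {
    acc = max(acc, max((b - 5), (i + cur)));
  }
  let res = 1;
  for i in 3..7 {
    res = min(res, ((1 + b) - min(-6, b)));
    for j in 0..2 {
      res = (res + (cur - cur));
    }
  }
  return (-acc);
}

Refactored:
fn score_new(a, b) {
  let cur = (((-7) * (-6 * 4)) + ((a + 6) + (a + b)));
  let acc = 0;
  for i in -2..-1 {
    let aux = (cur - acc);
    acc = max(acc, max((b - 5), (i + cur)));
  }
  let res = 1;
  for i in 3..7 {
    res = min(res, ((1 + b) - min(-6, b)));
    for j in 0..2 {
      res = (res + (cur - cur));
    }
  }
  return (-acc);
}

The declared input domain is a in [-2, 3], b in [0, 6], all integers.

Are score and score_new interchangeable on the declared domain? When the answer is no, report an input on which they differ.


Although statement counts differ; local variable names differ; arithmetic usage differs, 42/42 inputs agree.
verdict: equivalent


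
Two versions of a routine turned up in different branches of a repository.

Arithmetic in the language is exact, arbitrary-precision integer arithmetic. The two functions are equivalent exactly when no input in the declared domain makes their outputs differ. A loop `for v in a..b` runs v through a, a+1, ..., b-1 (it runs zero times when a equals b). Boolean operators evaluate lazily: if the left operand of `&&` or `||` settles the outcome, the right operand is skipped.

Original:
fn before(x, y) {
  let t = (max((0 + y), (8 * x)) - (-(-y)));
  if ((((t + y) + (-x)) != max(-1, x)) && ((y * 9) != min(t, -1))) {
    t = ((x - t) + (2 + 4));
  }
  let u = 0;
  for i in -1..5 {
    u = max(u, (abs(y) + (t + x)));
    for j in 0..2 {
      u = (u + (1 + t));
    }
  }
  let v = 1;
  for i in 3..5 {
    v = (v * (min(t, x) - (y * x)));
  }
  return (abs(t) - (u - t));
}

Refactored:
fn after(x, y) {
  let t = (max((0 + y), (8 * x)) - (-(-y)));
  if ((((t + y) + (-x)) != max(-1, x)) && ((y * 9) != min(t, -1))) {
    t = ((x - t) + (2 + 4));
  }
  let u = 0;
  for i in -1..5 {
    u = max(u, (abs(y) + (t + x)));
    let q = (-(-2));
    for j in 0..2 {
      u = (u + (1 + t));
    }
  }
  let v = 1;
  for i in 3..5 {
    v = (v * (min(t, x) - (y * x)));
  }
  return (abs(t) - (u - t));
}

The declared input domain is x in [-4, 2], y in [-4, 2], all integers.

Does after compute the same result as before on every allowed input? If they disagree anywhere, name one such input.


Equivalent — the differences include local variable names differ, and constant usage differs, and statement counts differ, yet no declared input distinguishes the two.
Spot check at x=2, y=-1 — before: t = 17; ((((t + y) + (-x)) != max(-1, x)) && ((y * 9) != min(t, -1))) -> true; t = -9; u = 0; [i=-1]; u = 0; [j=0]; u = -8; [j=1]; u = -16; [i=0]; u = -6; [j=0]; u = -14; [j=1]; u = -22; [i=1]; u = -6; [j=0]; u = -14; [j=1]; u = -22; [i=2]; u = -6; [j=0]; u = -14; [j=1]; u = -22; [i=3]; u = -6; [j=0]; u = -14; [j=1]; u = -22; [i=4]; u = -6; [j=0]; u = -14; [j=1]; u = -22; v = 1; [i=3]; v = -7; [i=4]; v = 49; return 22. after: t = 17; ((((t + y) + (-x)) != max(-1, x)) && ((y * 9) != min(t, -1))) -> true; t = -9; u = 0; [i=-1]; u = 0; q = 2; [j=0]; u = -8; [j=1]; u = -16; [i=0]; u = -6; q = 2; [j=0]; u = -14; [j=1]; u = -22; [i=1]; u = -6; q = 2; [j=0]; u = -14; [j=1]; u = -22; [i=2]; u = -6; q = 2; [j=0]; u = -14; [j=1]; u = -22; [i=3]; u = -6; q = 2; [j=0]; u = -14; [j=1]; u = -22; [i=4]; u = -6; q = 2; [j=0]; u = -14; [j=1]; u = -22; v = 1; [i=3]; v = -7; [i=4]; v = 49; return 22. Both give 22.
An exhaustive pass over the 49 declared inputs shows identical outputs.
verdict: equivalent


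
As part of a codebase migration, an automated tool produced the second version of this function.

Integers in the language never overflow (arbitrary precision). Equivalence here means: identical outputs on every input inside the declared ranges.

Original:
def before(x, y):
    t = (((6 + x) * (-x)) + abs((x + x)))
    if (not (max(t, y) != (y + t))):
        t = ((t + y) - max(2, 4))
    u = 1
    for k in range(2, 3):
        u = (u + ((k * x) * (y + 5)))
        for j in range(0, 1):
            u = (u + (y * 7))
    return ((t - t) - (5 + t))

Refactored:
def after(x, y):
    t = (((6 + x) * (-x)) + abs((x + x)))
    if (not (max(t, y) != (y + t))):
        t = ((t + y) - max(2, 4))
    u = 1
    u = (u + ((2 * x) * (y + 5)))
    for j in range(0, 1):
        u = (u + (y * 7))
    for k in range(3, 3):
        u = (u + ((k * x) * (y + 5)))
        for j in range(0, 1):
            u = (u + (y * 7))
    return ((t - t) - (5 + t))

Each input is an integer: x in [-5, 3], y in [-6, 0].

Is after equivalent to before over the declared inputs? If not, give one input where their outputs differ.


Changes here: constant usage differs, arithmetic usage differs, statement counts differ, loop structure differs; the full 63-point sweep finds no disagreement.
verdict: equivalent


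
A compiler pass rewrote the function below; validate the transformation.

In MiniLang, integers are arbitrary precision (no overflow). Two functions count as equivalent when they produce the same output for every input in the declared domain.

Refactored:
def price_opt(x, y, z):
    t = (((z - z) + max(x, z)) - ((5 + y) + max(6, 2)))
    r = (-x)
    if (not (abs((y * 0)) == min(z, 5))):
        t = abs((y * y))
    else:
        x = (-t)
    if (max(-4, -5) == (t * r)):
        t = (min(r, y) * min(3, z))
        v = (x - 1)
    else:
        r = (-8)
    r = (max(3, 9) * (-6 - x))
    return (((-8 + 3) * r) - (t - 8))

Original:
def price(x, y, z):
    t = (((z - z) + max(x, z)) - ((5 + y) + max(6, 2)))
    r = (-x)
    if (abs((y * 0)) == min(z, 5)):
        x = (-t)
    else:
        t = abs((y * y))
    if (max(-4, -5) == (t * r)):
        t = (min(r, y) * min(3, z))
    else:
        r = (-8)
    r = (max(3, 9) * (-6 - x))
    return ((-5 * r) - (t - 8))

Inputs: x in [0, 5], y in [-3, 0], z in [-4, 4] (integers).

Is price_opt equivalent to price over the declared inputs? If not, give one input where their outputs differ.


Side by side, the visible changes include: local variable names differ; and arithmetic usage differs; and constant usage differs; and statement counts differ; and boolean connective usage differs.
One worked example (x=1, y=-1, z=-1) — price: t := -9 | r := -1 | (abs((y * 0)) == min(z, 5)): false | t := 1 | (max(-4, -5) == (t * r)): false | r := -8 | r := -63 | result 322; price_opt: t := -9 | r := -1 | (not (abs((y * 0)) == min(z, 5))): true | t := 1 | (max(-4, -5) == (t * r)): false | r := -8 | r := -63 | result 322; agreement on 322.
An exhaustive pass over the 216 declared inputs shows identical outputs.
verdict: equivalent


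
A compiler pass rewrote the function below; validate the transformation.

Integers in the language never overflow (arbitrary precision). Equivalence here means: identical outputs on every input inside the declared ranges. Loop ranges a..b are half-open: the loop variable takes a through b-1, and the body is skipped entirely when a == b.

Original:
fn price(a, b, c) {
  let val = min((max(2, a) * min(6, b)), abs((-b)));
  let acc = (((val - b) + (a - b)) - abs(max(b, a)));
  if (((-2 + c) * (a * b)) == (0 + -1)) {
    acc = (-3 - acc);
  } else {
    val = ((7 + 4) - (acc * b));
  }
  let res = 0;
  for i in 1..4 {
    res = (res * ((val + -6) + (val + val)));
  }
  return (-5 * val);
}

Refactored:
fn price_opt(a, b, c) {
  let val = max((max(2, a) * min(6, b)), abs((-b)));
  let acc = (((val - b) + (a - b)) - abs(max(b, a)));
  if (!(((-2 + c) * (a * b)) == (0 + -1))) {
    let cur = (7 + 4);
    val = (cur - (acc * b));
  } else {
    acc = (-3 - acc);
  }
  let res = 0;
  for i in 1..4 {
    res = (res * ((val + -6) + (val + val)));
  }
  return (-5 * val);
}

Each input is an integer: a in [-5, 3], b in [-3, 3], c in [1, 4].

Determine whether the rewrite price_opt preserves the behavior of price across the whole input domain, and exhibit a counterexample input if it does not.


There is a counterexample at a=-5, b=-3, c=1: 65 on one side, -70 on the other.
price: val becomes -6; next acc becomes -8; next (((-2 + c) * (a * b)) == (0 + -1)) evaluates to false; next val becomes -13; next res becomes 0; next at i=1:; next res becomes 0; next at i=2:; next res becomes 0; next at i=3:; next res becomes 0; next final value 65
price_opt: val becomes 3; next acc becomes 1; next (!(((-2 + c) * (a * b)) == (0 + -1))) evaluates to true; next cur becomes 11; next val becomes 14; next res becomes 0; next at i=1:; next res becomes 0; next at i=2:; next res becomes 0; next at i=3:; next res becomes 0; next final value -70
verdict: not equivalent; witness: a=-5, b=-3, c=1


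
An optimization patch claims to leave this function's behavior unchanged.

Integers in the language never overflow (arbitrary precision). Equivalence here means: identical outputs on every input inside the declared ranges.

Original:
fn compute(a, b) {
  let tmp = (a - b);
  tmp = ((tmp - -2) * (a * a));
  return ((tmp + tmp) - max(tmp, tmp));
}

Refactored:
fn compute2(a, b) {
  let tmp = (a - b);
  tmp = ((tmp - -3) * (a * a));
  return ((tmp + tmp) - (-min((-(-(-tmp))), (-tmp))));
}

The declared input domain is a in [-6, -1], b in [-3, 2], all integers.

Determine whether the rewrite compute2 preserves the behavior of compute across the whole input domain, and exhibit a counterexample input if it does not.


Evaluate both at a=-6, b=-3.
compute: tmp = -3; tmp = -36; return -36
compute2: tmp = -3; tmp = 0; return 0
-36 vs 0 — the two versions disagree here.
verdict: not equivalent; witness: a=-6, b=-3


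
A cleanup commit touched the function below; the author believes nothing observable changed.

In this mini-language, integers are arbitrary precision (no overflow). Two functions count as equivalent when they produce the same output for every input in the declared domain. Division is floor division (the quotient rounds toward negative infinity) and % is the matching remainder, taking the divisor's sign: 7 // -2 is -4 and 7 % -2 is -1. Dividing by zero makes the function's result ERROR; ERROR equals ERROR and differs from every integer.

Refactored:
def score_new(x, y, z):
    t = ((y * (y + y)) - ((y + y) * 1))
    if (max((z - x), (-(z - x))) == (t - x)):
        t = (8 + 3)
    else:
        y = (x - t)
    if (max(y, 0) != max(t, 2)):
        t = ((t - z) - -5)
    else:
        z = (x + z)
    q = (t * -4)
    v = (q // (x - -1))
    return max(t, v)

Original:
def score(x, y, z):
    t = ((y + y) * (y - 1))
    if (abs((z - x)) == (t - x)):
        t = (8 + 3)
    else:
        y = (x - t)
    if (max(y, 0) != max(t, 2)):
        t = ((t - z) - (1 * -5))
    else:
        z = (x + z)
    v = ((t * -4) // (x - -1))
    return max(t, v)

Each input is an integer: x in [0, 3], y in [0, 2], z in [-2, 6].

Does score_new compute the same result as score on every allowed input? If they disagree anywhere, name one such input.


Equivalent — the differences include statement counts differ, arithmetic usage differs, local variable names differ, constant usage differs, min/max/abs usage differs, yet no declared input distinguishes the two.
One worked example (x=1, y=2, z=-1) — score: t = 4; (abs((z - x)) == (t - x)) -> false; y = -3; (max(y, 0) != max(t, 2)) -> true; t = 10; v = -20; return 10; score_new: t = 4; (max((z - x), (-(z - x))) == (t - x)) -> false; y = -3; (max(y, 0) != max(t, 2)) -> true; t = 10; q = -40; v = -20; return 10; agreement on 10.
Checked all 108 inputs in the declared domain: the outputs agree on every one.
verdict: equivalent


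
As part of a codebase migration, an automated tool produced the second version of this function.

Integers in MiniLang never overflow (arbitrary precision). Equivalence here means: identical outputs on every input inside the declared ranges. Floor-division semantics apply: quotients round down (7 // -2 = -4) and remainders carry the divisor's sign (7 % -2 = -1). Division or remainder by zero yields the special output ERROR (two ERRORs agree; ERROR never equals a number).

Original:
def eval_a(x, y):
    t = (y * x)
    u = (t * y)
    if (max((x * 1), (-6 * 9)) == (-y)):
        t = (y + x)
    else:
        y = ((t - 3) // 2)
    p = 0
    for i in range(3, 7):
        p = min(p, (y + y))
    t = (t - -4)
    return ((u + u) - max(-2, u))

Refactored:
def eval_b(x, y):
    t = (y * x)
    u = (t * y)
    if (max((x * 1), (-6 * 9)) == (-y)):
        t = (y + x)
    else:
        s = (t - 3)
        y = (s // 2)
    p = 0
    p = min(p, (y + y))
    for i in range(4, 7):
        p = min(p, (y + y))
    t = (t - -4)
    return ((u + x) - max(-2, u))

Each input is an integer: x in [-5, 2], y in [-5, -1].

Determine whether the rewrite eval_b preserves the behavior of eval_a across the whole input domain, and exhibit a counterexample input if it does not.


These are not equivalent — on x=-5, y=-5 the outputs split (-248 vs -128).
eval_a: t=25, then u=-125, then (max((x * 1), (-6 * 9)) == (-y)) is false, then y=11, then p=0, then (i=3), then p=0, then (i=4), then p=0, then (i=5), then p=0, then (i=6), then p=0, then t=29, then returns -248
eval_b: t=25, then u=-125, then (max((x * 1), (-6 * 9)) == (-y)) is false, then s=22, then y=11, then p=0, then p=0, then (i=4), then p=0, then (i=5), then p=0, then (i=6), then p=0, then t=29, then returns -128
verdict: not equivalent; witness: x=-5, y=-5


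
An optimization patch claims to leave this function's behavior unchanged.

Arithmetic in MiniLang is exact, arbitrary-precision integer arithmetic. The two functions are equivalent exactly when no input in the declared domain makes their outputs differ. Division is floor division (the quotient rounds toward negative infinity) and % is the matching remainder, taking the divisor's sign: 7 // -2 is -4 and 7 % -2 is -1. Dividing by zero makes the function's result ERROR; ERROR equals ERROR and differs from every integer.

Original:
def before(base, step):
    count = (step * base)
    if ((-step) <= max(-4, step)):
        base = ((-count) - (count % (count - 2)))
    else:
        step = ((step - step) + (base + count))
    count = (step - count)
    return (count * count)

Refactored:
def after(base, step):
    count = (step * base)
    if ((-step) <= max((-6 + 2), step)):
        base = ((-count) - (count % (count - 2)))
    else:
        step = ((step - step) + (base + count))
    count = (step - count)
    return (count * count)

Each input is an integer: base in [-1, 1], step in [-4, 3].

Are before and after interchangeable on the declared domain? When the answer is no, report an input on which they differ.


Comparing the listings, the differences include: arithmetic usage differs; and constant usage differs.
As a probe, take base=1, step=1: before runs count := 1 | ((-step) <= max(-4, step)): true | base := -1 | count := 0 | result 0; after runs count := 1 | ((-step) <= max((-6 + 2), step)): true | base := -1 | count := 0 | result 0; both end at 0.
Across all 24 domain points the two functions coincide.
verdict: equivalent


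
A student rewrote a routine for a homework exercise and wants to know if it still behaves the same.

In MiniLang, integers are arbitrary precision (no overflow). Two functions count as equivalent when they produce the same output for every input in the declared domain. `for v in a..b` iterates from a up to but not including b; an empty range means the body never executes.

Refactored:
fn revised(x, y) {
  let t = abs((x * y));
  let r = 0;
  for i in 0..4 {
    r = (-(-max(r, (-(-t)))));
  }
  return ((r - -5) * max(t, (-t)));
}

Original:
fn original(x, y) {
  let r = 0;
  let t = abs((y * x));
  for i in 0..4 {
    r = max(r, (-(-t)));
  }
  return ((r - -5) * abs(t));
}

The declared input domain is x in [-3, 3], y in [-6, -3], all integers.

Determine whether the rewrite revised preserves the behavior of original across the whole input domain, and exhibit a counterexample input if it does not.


Comparing the listings, the differences include: min/max/abs usage differs.
One worked example (x=0, y=-6) — original: r=0, then t=0, then (i=0), then r=0, then (i=1), then r=0, then (i=2), then r=0, then (i=3), then r=0, then returns 0; revised: t=0, then r=0, then (i=0), then r=0, then (i=1), then r=0, then (i=2), then r=0, then (i=3), then r=0, then returns 0; agreement on 0.
Sweeping the whole domain (28 inputs) finds no disagreement.
verdict: equivalent


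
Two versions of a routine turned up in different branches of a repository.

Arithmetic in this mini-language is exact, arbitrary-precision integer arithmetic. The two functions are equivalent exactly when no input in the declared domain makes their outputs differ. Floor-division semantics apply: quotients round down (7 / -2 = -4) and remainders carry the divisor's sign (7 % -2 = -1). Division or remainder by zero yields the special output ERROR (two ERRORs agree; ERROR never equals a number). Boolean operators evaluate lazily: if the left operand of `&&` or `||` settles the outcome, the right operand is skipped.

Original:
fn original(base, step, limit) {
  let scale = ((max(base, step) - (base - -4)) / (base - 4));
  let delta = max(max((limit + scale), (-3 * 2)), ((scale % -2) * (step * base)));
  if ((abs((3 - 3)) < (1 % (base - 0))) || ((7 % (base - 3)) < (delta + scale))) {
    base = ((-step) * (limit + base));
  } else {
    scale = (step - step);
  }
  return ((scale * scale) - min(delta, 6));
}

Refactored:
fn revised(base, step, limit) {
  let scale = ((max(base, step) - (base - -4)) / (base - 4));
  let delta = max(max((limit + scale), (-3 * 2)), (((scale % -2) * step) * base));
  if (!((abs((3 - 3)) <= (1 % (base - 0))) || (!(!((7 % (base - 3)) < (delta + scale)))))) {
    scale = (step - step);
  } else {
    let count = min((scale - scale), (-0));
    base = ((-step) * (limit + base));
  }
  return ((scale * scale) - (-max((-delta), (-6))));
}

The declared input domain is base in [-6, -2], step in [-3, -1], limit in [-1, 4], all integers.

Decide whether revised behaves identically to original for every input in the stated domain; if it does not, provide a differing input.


The one real change (`(abs((3 - 3)) < (1 % (base - 0)))` became `(abs((3 - 3)) <= (1 % (base - 0)))`) has no effect anywhere in the declared ranges.
Spot check at base=-4, step=-2, limit=-1 — original: scale := 0 | delta := 0 | ((abs((3 - 3)) < (1 % (base - 0))) || ((7 % (base - 3)) < (delta + scale))): false | scale := 0 | result 0. revised: scale := 0 | delta := 0 | (!((abs((3 - 3)) <= (1 % (base - 0))) || (!(!((7 % (base - 3)) < (delta + scale)))))): true | scale := 0 | result 0. Both give 0.
Across all 90 domain points the two functions coincide.
verdict: equivalent


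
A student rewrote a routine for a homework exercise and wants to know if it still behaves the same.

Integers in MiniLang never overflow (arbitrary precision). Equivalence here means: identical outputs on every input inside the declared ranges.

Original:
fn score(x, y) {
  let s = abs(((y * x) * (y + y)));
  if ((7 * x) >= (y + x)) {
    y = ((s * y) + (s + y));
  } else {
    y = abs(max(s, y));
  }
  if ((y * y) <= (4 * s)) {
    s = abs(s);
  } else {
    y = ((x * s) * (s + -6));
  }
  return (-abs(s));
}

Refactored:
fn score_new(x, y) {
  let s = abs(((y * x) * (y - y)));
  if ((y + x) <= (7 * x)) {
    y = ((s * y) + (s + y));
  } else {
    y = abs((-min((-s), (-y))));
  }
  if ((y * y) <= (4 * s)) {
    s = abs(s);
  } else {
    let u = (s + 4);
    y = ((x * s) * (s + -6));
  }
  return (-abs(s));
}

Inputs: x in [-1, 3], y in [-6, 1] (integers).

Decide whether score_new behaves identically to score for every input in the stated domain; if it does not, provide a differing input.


Take x=-1, y=-6.
score: s becomes 72; next ((7 * x) >= (y + x)) evaluates to true; next y becomes -366; next ((y * y) <= (4 * s)) evaluates to false; next y becomes -4752; next final value -72
score_new: s becomes 0; next ((y + x) <= (7 * x)) evaluates to true; next y becomes -6; next ((y * y) <= (4 * s)) evaluates to false; next u becomes 4; next y becomes 0; next final value 0
-72 and 0 differ, so these are not the same function on this domain.
verdict: not equivalent; witness: x=-1, y=-6


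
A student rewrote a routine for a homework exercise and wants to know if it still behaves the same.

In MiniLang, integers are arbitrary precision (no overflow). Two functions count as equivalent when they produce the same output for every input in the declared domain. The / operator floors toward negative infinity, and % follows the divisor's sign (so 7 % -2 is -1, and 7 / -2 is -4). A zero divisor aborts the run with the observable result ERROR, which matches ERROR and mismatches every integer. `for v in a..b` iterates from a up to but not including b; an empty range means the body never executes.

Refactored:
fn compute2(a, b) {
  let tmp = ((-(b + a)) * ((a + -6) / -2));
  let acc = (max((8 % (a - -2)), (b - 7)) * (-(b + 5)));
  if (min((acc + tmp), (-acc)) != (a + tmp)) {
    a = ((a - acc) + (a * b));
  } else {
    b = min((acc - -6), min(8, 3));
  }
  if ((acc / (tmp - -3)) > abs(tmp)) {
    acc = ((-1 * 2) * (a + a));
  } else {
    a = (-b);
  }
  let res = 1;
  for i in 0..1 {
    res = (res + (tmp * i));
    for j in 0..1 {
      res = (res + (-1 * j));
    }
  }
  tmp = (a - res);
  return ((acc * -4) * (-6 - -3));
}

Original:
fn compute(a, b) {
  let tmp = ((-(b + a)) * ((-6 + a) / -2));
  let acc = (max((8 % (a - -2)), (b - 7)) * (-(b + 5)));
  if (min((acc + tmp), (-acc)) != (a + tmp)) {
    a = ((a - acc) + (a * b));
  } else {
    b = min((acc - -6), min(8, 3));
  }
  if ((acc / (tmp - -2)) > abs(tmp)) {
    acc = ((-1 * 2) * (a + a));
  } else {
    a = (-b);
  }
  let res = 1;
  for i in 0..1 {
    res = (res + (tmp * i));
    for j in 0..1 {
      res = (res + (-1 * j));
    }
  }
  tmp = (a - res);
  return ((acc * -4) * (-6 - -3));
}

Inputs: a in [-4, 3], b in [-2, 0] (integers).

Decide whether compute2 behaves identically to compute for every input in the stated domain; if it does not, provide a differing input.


Run the pair on a=1, b=0.
compute: tmp := -2 | acc := -10 | (min((acc + tmp), (-acc)) != (a + tmp)): true | a := 11 | divide-by-zero, output ERROR
compute2: tmp := -2 | acc := -10 | (min((acc + tmp), (-acc)) != (a + tmp)): true | a := 11 | ((acc / (tmp - -3)) > abs(tmp)): false | a := 0 | res := 1 | iter i=0: | res := 1 | iter j=0: | res := 1 | tmp := -1 | result -120
ERROR vs -120 — the two versions disagree here.
verdict: not equivalent; witness: a=1, b=0


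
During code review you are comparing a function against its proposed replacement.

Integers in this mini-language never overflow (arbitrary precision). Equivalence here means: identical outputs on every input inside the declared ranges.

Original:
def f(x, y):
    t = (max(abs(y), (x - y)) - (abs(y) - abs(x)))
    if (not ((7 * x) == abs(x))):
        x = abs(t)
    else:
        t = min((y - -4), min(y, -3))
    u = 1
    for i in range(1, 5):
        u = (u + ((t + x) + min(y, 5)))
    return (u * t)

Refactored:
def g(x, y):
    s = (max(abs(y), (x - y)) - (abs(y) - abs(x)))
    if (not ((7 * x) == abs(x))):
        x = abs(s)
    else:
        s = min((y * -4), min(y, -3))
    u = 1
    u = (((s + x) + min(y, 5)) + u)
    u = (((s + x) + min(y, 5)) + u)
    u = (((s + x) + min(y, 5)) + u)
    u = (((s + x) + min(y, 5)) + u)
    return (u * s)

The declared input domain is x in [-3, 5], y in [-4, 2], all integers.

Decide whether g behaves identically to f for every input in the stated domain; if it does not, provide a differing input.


On input x=0, y=1, f returns 21 while g returns 44.
verdict: not equivalent; witness: x=0, y=1


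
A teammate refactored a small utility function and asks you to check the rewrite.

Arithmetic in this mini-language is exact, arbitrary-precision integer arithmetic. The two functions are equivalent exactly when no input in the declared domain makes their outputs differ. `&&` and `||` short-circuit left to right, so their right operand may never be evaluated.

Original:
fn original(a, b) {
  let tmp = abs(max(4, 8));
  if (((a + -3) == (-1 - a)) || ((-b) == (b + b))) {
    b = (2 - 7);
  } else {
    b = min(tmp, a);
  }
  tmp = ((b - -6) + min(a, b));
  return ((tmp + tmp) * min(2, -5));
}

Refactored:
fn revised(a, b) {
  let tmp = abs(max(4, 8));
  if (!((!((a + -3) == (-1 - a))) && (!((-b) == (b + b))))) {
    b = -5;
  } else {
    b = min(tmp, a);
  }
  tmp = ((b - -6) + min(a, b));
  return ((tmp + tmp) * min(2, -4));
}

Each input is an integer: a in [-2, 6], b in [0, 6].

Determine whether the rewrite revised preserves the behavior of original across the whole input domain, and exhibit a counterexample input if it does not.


Not equivalent: a=-2, b=0 separates them (40 vs 32).
original: tmp=8, then (((a + -3) == (-1 - a)) || ((-b) == (b + b))) is true, then b=-5, then tmp=-4, then returns 40
revised: tmp=8, then (!((!((a + -3) == (-1 - a))) && (!((-b) == (b + b))))) is true, then b=-5, then tmp=-4, then returns 32
verdict: not equivalent; witness: a=-2, b=0


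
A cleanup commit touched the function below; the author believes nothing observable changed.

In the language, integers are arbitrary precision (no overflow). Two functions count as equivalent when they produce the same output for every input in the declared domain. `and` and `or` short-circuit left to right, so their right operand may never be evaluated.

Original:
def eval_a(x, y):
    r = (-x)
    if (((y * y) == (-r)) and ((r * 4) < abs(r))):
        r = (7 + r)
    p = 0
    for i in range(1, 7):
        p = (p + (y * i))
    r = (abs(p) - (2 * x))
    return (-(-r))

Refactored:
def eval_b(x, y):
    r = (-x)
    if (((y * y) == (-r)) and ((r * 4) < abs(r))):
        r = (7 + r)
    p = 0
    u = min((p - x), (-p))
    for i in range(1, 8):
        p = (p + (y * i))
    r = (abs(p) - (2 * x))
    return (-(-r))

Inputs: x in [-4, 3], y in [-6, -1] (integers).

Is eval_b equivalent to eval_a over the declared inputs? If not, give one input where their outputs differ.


Not equivalent: x=-4, y=-6 separates them (134 vs 176).
eval_a: r becomes 4; next (((y * y) == (-r)) and ((r * 4) < abs(r))) evaluates to false; next p becomes 0; next at i=1:; next p becomes -6; next at i=2:; next p becomes -18; next at i=3:; next p becomes -36; next at i=4:; next p becomes -60; next at i=5:; next p becomes -90; next at i=6:; next p becomes -126; next r becomes 134; next final value 134
eval_b: r becomes 4; next (((y * y) == (-r)) and ((r * 4) < abs(r))) evaluates to false; next p becomes 0; next u becomes 0; next at i=1:; next p becomes -6; next at i=2:; next p becomes -18; next at i=3:; next p becomes -36; next at i=4:; next p becomes -60; next at i=5:; next p becomes -90; next at i=6:; next p becomes -126; next at i=7:; next p becomes -168; next r becomes 176; next final value 176
verdict: not equivalent; witness: x=-4, y=-6


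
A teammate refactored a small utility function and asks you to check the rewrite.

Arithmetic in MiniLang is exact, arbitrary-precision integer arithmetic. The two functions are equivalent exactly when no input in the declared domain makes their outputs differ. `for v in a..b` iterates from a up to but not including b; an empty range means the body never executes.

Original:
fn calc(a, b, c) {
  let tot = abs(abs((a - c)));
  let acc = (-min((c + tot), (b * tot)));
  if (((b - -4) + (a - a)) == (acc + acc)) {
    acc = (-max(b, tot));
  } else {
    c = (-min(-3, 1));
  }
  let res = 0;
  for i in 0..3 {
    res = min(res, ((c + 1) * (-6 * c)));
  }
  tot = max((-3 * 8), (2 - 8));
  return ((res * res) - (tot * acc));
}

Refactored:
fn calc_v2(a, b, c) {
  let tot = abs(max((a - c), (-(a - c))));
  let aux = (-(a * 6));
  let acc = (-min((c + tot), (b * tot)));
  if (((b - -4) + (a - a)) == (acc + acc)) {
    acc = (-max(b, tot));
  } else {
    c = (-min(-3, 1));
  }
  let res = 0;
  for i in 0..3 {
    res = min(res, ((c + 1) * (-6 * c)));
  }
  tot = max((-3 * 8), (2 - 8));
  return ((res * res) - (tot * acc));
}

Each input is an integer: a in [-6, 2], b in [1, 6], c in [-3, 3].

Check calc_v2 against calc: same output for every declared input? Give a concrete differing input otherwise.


The two versions differ — the changes include min/max/abs usage differs, statement counts differ, local variable names differ, arithmetic usage differs, constant usage differs.
Spot check at a=-4, b=6, c=2 — calc: tot := 6 | acc := -8 | (((b - -4) + (a - a)) == (acc + acc)): false | c := 3 | res := 0 | iter i=0: | res := -72 | iter i=1: | res := -72 | iter i=2: | res := -72 | tot := -6 | result 5136. calc_v2: tot := 6 | aux := 24 | acc := -8 | (((b - -4) + (a - a)) == (acc + acc)): false | c := 3 | res := 0 | iter i=0: | res := -72 | iter i=1: | res := -72 | iter i=2: | res := -72 | tot := -6 | result 5136. Both give 5136.
Every one of the 378 inputs gives matching results.
verdict: equivalent


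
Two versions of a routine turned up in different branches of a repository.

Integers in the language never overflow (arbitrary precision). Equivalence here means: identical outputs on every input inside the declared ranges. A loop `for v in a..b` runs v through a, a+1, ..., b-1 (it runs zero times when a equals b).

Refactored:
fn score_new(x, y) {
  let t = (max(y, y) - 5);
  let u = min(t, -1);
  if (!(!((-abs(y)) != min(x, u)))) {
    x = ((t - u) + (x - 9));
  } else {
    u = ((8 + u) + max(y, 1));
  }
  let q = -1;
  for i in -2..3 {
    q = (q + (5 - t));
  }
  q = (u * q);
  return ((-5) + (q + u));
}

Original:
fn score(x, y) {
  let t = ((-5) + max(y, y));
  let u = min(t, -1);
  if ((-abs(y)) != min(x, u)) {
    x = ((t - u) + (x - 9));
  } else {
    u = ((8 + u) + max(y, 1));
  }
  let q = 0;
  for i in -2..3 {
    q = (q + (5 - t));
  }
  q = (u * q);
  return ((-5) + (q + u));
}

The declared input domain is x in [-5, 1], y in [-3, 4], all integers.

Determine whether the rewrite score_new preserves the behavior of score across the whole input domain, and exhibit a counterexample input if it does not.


Input x=-5, y=-3: -533 from score versus -525 from score_new.
verdict: not equivalent; witness: x=-5, y=-3


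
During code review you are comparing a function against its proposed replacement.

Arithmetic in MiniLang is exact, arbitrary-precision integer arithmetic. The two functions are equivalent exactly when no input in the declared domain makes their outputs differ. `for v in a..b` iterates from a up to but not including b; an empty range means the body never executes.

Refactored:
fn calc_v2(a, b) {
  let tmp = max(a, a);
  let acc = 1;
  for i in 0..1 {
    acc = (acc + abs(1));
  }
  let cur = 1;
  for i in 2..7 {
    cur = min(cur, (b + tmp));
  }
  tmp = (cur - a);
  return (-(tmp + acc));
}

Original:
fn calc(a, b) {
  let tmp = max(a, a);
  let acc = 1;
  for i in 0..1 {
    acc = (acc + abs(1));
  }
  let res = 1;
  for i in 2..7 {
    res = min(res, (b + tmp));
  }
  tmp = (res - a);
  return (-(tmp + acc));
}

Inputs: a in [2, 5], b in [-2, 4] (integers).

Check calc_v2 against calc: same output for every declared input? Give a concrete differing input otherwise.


Reading the diff, among the changes: local variable names differ.
One worked example (a=5, b=3) — calc: tmp=5, then acc=1, then (i=0), then acc=2, then res=1, then (i=2), then res=1, then (i=3), then res=1, then (i=4), then res=1, then (i=5), then res=1, then (i=6), then res=1, then tmp=-4, then returns 2; calc_v2: tmp=5, then acc=1, then (i=0), then acc=2, then cur=1, then (i=2), then cur=1, then (i=3), then cur=1, then (i=4), then cur=1, then (i=5), then cur=1, then (i=6), then cur=1, then tmp=-4, then returns 2; agreement on 2.
Across all 28 domain points the two functions coincide.
verdict: equivalent
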